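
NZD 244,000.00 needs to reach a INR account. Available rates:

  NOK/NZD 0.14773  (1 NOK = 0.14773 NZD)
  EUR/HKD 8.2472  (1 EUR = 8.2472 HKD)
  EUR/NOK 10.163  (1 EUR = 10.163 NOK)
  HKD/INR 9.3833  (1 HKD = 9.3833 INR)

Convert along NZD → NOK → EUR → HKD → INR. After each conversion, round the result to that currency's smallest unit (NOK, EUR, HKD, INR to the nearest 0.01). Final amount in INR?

INR 12,576,544.33

NZD 244,000.00 ÷ 0.14773 = NOK 1,651,661.82
NOK 1,651,661.82 ÷ 10.163 = EUR 162,517.15
EUR 162,517.15 × 8.2472 = HKD 1,340,311.44
HKD 1,340,311.44 × 9.3833 = INR 12,576,544.33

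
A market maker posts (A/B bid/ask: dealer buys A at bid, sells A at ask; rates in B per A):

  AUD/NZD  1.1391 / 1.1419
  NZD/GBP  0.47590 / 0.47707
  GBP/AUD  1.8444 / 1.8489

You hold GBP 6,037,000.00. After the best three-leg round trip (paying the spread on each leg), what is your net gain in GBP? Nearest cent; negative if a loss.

Best loop GBP → AUD → NZD → GBP:
GBP 6,037,000.00 × 1.8444 (sell GBP at bid) = AUD 11,134,642.80
AUD 11,134,642.80 × 1.1391 (sell AUD at bid) = NZD 12,683,471.61
NZD 12,683,471.61 × 0.47590 (sell NZD at bid) = GBP 6,036,064.14

Net result: GBP -935.86 (no profitable arbitrage after spreads)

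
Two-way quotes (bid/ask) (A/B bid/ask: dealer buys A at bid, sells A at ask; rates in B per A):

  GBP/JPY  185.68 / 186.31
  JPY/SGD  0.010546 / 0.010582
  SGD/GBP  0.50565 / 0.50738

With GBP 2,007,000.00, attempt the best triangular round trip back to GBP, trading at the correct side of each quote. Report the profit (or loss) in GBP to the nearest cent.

Net result: GBP -634.25 (no profitable arbitrage after spreads)

Best loop GBP → SGD → JPY → GBP:
GBP 2,007,000.00 ÷ 0.50738 (buy SGD at ask) = SGD 3,955,615.12
SGD 3,955,615.12 ÷ 0.010582 (buy JPY at ask) = JPY 373,806,003
JPY 373,806,003 ÷ 186.31 (buy GBP at ask) = GBP 2,006,365.75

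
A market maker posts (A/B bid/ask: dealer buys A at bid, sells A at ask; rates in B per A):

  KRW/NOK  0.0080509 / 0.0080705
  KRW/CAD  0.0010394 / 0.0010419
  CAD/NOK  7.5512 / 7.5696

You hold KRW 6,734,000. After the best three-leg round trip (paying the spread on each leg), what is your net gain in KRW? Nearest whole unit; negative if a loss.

Net profit: KRW 140,143

Best loop KRW → NOK → CAD → KRW:
KRW 6,734,000 × 0.0080509 (sell KRW at bid) = NOK 54,214.76
NOK 54,214.76 ÷ 7.5696 (buy CAD at ask) = CAD 7,162.17
CAD 7,162.17 ÷ 0.0010419 (buy KRW at ask) = KRW 6,874,143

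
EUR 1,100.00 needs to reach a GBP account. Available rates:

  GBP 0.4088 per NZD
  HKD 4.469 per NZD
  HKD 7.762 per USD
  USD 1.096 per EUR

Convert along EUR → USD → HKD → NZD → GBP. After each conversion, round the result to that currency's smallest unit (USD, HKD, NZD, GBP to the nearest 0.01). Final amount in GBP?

GBP 856.01

EUR 1,100.00 × 1.096 = USD 1,205.60
USD 1,205.60 × 7.762 = HKD 9,357.87
HKD 9,357.87 ÷ 4.469 = NZD 2,093.95
NZD 2,093.95 × 0.4088 = GBP 856.01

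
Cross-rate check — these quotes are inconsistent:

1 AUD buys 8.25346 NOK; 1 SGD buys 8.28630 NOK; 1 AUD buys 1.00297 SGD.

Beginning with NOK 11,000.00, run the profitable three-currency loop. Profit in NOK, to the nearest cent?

Profit: NOK 76.57

Profitable loop is NOK → AUD → SGD → NOK:
NOK 11,000.00 ÷ 8.25346 = AUD 1,332.77
AUD 1,332.77 × 1.00297 = SGD 1,336.73
SGD 1,336.73 × 8.28630 = NOK 11,076.57
Profit = NOK 11,076.57 − NOK 11,000.00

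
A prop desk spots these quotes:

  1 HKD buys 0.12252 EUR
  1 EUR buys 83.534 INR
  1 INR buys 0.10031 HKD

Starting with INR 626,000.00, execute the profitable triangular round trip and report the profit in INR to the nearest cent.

Profit: INR 16,671.19

Profitable loop is INR → HKD → EUR → INR:
INR 626,000.00 × 0.10031 = HKD 62,794.06
HKD 62,794.06 × 0.12252 = EUR 7,693.53
EUR 7,693.53 × 83.534 = INR 642,671.19
Profit = INR 642,671.19 − INR 626,000.00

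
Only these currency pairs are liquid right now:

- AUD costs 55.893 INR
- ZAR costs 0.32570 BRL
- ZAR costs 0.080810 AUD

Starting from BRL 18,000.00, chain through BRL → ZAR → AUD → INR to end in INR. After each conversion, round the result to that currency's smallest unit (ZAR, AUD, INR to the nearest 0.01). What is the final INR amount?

BRL 18,000.00 ÷ 0.32570 = ZAR 55,265.58
ZAR 55,265.58 × 0.080810 = AUD 4,466.01
AUD 4,466.01 × 55.893 = INR 249,618.70

INR 249,618.70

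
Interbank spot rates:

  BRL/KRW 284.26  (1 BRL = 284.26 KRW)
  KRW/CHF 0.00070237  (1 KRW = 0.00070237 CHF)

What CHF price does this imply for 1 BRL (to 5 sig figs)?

BRL/CHF = 0.19966

1 BRL × 284.26 = 284.26 KRW
284.26 KRW × 0.00070237 = 0.199656 CHF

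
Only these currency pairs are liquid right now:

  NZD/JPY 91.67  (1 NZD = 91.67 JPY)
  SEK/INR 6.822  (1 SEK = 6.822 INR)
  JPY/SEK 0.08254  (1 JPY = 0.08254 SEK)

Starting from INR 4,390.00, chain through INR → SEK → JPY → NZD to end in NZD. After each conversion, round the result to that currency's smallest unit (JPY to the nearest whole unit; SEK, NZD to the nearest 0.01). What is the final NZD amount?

NZD 85.04

INR 4,390.00 ÷ 6.822 = SEK 643.51
SEK 643.51 ÷ 0.08254 = JPY 7,796
JPY 7,796 ÷ 91.67 = NZD 85.04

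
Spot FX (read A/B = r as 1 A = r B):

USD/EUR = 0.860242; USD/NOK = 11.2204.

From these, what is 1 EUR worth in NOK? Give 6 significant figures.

1 EUR ÷ 0.860242 = 1.16246 USD
1.16246 USD × 11.2204 = 13.0433 NOK

EUR/NOK = 13.0433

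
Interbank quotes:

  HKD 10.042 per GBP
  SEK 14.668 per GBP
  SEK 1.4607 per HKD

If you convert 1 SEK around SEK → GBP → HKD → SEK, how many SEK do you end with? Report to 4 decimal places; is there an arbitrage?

1.0000 (no arbitrage)

Around SEK → GBP → HKD → SEK: 1 ÷ 14.668 × 10.042 × 1.4607 = 1.000024
Product ≈ 1 (deviation 0.002%, within rounding noise).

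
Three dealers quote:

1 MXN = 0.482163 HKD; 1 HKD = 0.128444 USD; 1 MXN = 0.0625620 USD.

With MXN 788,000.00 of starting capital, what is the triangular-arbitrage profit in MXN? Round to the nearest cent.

Profit: MXN 8,029.46

Profitable loop is MXN → USD → HKD → MXN:
MXN 788,000.00 × 0.0625620 = USD 49,298.86
USD 49,298.86 ÷ 0.128444 = HKD 383,815.95
HKD 383,815.95 ÷ 0.482163 = MXN 796,029.46
Profit = MXN 796,029.46 − MXN 788,000.00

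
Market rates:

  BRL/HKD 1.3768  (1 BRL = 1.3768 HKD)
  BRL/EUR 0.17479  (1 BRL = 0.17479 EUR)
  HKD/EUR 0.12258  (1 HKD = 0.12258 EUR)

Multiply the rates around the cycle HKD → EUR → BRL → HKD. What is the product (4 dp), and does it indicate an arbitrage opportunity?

0.9655 (arbitrage exists)

Around HKD → EUR → BRL → HKD: 1 × 0.12258 ÷ 0.17479 × 1.3768 = 0.965548
Product < 1; profitable direction is HKD → BRL → EUR → HKD.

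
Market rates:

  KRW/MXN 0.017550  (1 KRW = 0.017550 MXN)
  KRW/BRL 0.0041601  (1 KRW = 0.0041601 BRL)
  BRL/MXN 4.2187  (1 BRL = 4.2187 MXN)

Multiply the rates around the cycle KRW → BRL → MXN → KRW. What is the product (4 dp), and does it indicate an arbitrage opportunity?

1.0000 (no arbitrage)

Around KRW → BRL → MXN → KRW: 1 × 0.0041601 × 4.2187 ÷ 0.017550 = 1.000012
Product ≈ 1 (deviation 0.001%, within rounding noise).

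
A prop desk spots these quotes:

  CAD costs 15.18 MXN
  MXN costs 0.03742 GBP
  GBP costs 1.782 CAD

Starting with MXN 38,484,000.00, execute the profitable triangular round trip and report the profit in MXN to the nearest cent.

Profitable loop is MXN → GBP → CAD → MXN:
MXN 38,484,000.00 × 0.03742 = GBP 1,440,071.28
GBP 1,440,071.28 × 1.782 = CAD 2,566,207.02
CAD 2,566,207.02 × 15.18 = MXN 38,955,022.58
Profit = MXN 38,955,022.58 − MXN 38,484,000.00

Profit: MXN 471,022.58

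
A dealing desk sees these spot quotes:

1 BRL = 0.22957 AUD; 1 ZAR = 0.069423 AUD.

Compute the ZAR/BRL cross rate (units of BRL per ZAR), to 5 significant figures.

1 ZAR × 0.069423 = 0.069423 AUD
0.069423 AUD ÷ 0.22957 = 0.302404 BRL

ZAR/BRL = 0.30240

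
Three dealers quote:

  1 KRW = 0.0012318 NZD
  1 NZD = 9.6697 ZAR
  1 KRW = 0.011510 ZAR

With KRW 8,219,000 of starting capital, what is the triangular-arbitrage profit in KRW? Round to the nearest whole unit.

Profitable loop is KRW → NZD → ZAR → KRW:
KRW 8,219,000 × 0.0012318 = NZD 10,124.16
NZD 10,124.16 × 9.6697 = ZAR 97,897.63
ZAR 97,897.63 ÷ 0.011510 = KRW 8,505,441
Profit = KRW 8,505,441 − KRW 8,219,000

Profit: KRW 286,441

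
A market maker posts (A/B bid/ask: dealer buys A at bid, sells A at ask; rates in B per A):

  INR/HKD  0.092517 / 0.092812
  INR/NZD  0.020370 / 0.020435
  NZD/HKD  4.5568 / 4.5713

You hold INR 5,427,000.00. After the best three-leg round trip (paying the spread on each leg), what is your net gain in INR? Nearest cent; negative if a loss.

Best loop INR → NZD → HKD → INR:
INR 5,427,000.00 × 0.020370 (sell INR at bid) = NZD 110,547.99
NZD 110,547.99 × 4.5568 (sell NZD at bid) = HKD 503,745.08
HKD 503,745.08 ÷ 0.092812 (buy INR at ask) = INR 5,427,585.67

Net profit: INR 585.67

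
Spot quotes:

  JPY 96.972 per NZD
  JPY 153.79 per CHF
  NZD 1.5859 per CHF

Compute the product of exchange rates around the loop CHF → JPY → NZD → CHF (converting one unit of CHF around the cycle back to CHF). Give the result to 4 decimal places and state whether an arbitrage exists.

Around CHF → JPY → NZD → CHF: 1 × 153.79 ÷ 96.972 ÷ 1.5859 = 1.000014
Product ≈ 1 (deviation 0.001%, within rounding noise).

1.0000 (no arbitrage)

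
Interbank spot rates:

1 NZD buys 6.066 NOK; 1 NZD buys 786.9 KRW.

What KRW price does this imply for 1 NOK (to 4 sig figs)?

1 NOK ÷ 6.066 = 0.164853 NZD
0.164853 NZD × 786.9 = 129.723 KRW

NOK/KRW = 129.7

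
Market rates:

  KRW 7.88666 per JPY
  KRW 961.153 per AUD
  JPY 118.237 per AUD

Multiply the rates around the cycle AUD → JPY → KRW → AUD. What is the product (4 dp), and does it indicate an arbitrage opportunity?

Around AUD → JPY → KRW → AUD: 1 × 118.237 × 7.88666 ÷ 961.153 = 0.970184
Product < 1; profitable direction is AUD → KRW → JPY → AUD.

0.9702 (arbitrage exists)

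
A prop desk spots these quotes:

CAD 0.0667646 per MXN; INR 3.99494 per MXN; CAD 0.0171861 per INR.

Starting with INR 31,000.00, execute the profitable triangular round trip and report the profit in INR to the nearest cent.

Profit: INR 878.88

Profitable loop is INR → CAD → MXN → INR:
INR 31,000.00 × 0.0171861 = CAD 532.77
CAD 532.77 ÷ 0.0667646 = MXN 7,979.81
MXN 7,979.81 × 3.99494 = INR 31,878.88
Profit = INR 31,878.88 − INR 31,000.00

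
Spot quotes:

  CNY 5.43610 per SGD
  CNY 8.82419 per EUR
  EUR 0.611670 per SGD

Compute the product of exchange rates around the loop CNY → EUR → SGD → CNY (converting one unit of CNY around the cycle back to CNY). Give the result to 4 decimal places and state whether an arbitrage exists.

1.0072 (arbitrage exists)

Around CNY → EUR → SGD → CNY: 1 ÷ 8.82419 ÷ 0.611670 × 5.43610 = 1.007153
Product > 1; profitable direction is CNY → EUR → SGD → CNY.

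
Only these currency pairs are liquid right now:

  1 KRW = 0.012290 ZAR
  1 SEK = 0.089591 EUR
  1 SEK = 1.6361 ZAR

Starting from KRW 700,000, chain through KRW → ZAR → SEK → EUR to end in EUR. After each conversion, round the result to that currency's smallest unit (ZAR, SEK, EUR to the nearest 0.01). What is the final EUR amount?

KRW 700,000 × 0.012290 = ZAR 8,603.00
ZAR 8,603.00 ÷ 1.6361 = SEK 5,258.24
SEK 5,258.24 × 0.089591 = EUR 471.09

EUR 471.09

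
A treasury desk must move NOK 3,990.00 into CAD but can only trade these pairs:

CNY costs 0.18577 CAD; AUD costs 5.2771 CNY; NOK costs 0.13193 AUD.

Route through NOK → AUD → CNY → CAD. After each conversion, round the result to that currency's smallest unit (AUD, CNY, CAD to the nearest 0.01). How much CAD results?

NOK 3,990.00 × 0.13193 = AUD 526.40
AUD 526.40 × 5.2771 = CNY 2,777.87
CNY 2,777.87 × 0.18577 = CAD 516.04

CAD 516.04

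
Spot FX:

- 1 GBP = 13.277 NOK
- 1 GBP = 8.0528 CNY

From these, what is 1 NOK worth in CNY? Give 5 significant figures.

NOK/CNY = 0.60652

1 NOK ÷ 13.277 = 0.0753182 GBP
0.0753182 GBP × 8.0528 = 0.606523 CNY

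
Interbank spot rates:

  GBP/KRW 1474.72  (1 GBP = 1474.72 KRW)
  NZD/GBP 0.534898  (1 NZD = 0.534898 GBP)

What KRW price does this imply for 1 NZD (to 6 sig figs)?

1 NZD × 0.534898 = 0.534898 GBP
0.534898 GBP × 1474.72 = 788.825 KRW

NZD/KRW = 788.825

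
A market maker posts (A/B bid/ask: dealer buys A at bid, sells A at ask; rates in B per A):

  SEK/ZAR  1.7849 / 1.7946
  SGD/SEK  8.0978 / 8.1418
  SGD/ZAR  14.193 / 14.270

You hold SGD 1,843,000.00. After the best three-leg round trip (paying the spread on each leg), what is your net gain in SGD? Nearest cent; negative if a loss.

Best loop SGD → SEK → ZAR → SGD:
SGD 1,843,000.00 × 8.0978 (sell SGD at bid) = SEK 14,924,245.40
SEK 14,924,245.40 × 1.7849 (sell SEK at bid) = ZAR 26,638,285.61
ZAR 26,638,285.61 ÷ 14.270 (buy SGD at ask) = SGD 1,866,733.40

Net profit: SGD 23,733.40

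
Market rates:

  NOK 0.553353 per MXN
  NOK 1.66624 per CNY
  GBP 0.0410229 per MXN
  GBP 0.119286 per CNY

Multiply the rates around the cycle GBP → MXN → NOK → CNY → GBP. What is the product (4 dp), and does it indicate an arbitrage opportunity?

Around GBP → MXN → NOK → CNY → GBP: 1 ÷ 0.0410229 × 0.553353 ÷ 1.66624 × 0.119286 = 0.965668
Product < 1; profitable direction is GBP → CNY → NOK → MXN → GBP.

0.9657 (arbitrage exists)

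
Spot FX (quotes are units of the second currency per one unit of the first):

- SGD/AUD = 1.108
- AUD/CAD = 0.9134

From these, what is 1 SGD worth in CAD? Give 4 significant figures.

SGD/CAD = 1.012

1 SGD × 1.108 = 1.108 AUD
1.108 AUD × 0.9134 = 1.01205 CAD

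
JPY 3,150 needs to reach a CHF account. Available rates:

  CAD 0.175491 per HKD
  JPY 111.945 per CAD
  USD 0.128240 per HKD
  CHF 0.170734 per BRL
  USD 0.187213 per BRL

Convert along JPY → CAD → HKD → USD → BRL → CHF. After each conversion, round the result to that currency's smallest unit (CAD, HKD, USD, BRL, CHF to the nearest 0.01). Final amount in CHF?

CHF 18.75

JPY 3,150 ÷ 111.945 = CAD 28.14
CAD 28.14 ÷ 0.175491 = HKD 160.35
HKD 160.35 × 0.128240 = USD 20.56
USD 20.56 ÷ 0.187213 = BRL 109.82
BRL 109.82 × 0.170734 = CHF 18.75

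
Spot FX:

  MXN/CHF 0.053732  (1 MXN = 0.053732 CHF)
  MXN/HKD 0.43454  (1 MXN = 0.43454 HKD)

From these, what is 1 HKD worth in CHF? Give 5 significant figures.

1 HKD ÷ 0.43454 = 2.30128 MXN
2.30128 MXN × 0.053732 = 0.123653 CHF

HKD/CHF = 0.12365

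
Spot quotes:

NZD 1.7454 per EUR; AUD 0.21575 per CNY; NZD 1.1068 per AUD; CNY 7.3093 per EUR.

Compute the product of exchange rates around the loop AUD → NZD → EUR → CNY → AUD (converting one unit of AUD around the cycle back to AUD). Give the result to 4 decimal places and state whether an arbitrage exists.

Around AUD → NZD → EUR → CNY → AUD: 1 × 1.1068 ÷ 1.7454 × 7.3093 × 0.21575 = 1.000002
Product ≈ 1 (deviation 0.000%, within rounding noise).

1.0000 (no arbitrage)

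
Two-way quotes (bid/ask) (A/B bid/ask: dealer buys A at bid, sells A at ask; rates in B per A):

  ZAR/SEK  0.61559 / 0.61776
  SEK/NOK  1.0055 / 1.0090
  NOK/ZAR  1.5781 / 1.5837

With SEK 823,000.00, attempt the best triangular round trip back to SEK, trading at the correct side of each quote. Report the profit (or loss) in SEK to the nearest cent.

Best loop SEK → ZAR → NOK → SEK:
SEK 823,000.00 ÷ 0.61776 (buy ZAR at ask) = ZAR 1,332,232.58
ZAR 1,332,232.58 ÷ 1.5837 (buy NOK at ask) = NOK 841,215.24
NOK 841,215.24 ÷ 1.0090 (buy SEK at ask) = SEK 833,711.84

Net profit: SEK 10,711.84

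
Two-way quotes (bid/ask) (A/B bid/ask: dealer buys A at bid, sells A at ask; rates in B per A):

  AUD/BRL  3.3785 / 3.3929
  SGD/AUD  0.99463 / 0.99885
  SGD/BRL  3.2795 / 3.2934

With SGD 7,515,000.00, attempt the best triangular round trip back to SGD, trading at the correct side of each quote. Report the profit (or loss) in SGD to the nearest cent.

Net profit: SGD 152,785.96

Best loop SGD → AUD → BRL → SGD:
SGD 7,515,000.00 × 0.99463 (sell SGD at bid) = AUD 7,474,644.45
AUD 7,474,644.45 × 3.3785 (sell AUD at bid) = BRL 25,253,086.27
BRL 25,253,086.27 ÷ 3.2934 (buy SGD at ask) = SGD 7,667,785.96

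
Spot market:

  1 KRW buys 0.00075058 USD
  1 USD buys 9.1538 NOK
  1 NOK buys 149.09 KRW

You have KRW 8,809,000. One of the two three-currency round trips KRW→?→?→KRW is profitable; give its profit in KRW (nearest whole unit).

Profitable loop is KRW → USD → NOK → KRW:
KRW 8,809,000 × 0.00075058 = USD 6,611.86
USD 6,611.86 × 9.1538 = NOK 60,523.64
NOK 60,523.64 × 149.09 = KRW 9,023,469
Profit = KRW 9,023,469 − KRW 8,809,000

Profit: KRW 214,469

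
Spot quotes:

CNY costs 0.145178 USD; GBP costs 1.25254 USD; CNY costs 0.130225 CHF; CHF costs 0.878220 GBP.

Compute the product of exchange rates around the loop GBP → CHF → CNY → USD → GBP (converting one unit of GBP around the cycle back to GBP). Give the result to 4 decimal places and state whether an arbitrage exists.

1.0135 (arbitrage exists)

Around GBP → CHF → CNY → USD → GBP: 1 ÷ 0.878220 ÷ 0.130225 × 0.145178 ÷ 1.25254 = 1.013471
Product > 1; profitable direction is GBP → CHF → CNY → USD → GBP.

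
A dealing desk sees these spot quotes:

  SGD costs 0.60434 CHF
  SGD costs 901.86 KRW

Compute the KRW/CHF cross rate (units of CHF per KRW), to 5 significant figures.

1 KRW ÷ 901.86 = 0.00110882 SGD
0.00110882 SGD × 0.60434 = 0.000670104 CHF

KRW/CHF = 0.00067010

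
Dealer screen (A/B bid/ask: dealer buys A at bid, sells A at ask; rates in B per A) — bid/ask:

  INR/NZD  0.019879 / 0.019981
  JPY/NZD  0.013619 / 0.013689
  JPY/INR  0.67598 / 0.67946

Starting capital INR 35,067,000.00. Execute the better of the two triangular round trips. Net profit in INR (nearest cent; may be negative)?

Best loop INR → JPY → NZD → INR:
INR 35,067,000.00 ÷ 0.67946 (buy JPY at ask) = JPY 51,610,102
JPY 51,610,102 × 0.013619 (sell JPY at bid) = NZD 702,877.98
NZD 702,877.98 ÷ 0.019981 (buy INR at ask) = INR 35,177,317.50

Net profit: INR 110,317.50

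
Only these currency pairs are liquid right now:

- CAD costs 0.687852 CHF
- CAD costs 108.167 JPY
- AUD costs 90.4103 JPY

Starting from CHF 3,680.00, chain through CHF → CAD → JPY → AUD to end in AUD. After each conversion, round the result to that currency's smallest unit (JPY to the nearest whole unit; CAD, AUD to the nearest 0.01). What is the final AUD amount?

AUD 6,400.73

CHF 3,680.00 ÷ 0.687852 = CAD 5,349.99
CAD 5,349.99 × 108.167 = JPY 578,692
JPY 578,692 ÷ 90.4103 = AUD 6,400.73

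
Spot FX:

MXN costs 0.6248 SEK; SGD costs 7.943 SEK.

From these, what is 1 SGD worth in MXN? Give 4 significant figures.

SGD/MXN = 12.71

1 SGD × 7.943 = 7.943 SEK
7.943 SEK ÷ 0.6248 = 12.7129 MXN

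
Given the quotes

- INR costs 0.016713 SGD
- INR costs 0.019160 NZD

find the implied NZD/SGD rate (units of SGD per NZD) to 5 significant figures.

NZD/SGD = 0.87229

1 NZD ÷ 0.019160 = 52.1921 INR
52.1921 INR × 0.016713 = 0.872286 SGD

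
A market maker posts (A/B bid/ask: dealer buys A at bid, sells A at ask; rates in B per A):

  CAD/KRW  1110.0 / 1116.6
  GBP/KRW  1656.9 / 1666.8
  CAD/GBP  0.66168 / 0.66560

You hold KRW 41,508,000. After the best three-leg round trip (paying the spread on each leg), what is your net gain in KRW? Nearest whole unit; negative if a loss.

Best loop KRW → GBP → CAD → KRW:
KRW 41,508,000 ÷ 1666.8 (buy GBP at ask) = GBP 24,902.81
GBP 24,902.81 ÷ 0.66560 (buy CAD at ask) = CAD 37,414.07
CAD 37,414.07 × 1110.0 (sell CAD at bid) = KRW 41,529,622

Net profit: KRW 21,622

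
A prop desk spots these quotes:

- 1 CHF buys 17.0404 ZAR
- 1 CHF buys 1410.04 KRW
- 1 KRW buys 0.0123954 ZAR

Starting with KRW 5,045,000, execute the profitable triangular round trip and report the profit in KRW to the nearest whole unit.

Profitable loop is KRW → ZAR → CHF → KRW:
KRW 5,045,000 × 0.0123954 = ZAR 62,534.79
ZAR 62,534.79 ÷ 17.0404 = CHF 3,669.80
CHF 3,669.80 × 1410.04 = KRW 5,174,559
Profit = KRW 5,174,559 − KRW 5,045,000

Profit: KRW 129,559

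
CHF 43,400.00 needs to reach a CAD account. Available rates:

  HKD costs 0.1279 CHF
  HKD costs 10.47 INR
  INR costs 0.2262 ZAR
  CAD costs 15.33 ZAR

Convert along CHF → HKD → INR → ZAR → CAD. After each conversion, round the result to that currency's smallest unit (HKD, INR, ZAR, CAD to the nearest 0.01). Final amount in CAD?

CHF 43,400.00 ÷ 0.1279 = HKD 339,327.60
HKD 339,327.60 × 10.47 = INR 3,552,759.97
INR 3,552,759.97 × 0.2262 = ZAR 803,634.31
ZAR 803,634.31 ÷ 15.33 = CAD 52,422.33

CAD 52,422.33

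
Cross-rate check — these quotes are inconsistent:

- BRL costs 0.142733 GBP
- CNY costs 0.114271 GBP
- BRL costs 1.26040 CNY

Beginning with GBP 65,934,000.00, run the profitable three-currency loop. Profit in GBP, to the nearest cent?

Profitable loop is GBP → BRL → CNY → GBP:
GBP 65,934,000.00 ÷ 0.142733 = BRL 461,939,425.36
BRL 461,939,425.36 × 1.26040 = CNY 582,228,451.72
CNY 582,228,451.72 × 0.114271 = GBP 66,531,827.41
Profit = GBP 66,531,827.41 − GBP 65,934,000.00

Profit: GBP 597,827.41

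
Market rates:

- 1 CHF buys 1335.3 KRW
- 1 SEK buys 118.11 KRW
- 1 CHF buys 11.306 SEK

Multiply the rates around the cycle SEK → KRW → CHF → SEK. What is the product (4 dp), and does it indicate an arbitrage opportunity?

1.0000 (no arbitrage)

Around SEK → KRW → CHF → SEK: 1 × 118.11 ÷ 1335.3 × 11.306 = 1.000039
Product ≈ 1 (deviation 0.004%, within rounding noise).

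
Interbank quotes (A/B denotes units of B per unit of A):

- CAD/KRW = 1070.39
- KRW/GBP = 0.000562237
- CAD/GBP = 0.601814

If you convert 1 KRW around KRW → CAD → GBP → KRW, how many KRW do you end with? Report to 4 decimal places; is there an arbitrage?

1.0000 (no arbitrage)

Around KRW → CAD → GBP → KRW: 1 ÷ 1070.39 × 0.601814 ÷ 0.000562237 = 1.000002
Product ≈ 1 (deviation 0.000%, within rounding noise).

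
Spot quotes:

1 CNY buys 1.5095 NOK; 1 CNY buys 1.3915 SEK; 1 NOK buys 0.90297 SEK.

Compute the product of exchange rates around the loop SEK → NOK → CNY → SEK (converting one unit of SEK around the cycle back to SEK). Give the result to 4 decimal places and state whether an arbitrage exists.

Around SEK → NOK → CNY → SEK: 1 ÷ 0.90297 ÷ 1.5095 × 1.3915 = 1.020885
Product > 1; profitable direction is SEK → NOK → CNY → SEK.

1.0209 (arbitrage exists)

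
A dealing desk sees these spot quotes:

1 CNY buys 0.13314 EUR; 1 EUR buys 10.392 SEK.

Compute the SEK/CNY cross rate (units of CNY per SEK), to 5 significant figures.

1 SEK ÷ 10.392 = 0.0962279 EUR
0.0962279 EUR ÷ 0.13314 = 0.722757 CNY

SEK/CNY = 0.72276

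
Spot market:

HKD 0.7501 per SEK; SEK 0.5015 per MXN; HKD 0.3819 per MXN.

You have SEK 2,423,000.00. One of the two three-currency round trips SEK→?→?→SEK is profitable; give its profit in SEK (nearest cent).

Profitable loop is SEK → MXN → HKD → SEK:
SEK 2,423,000.00 ÷ 0.5015 = MXN 4,831,505.48
MXN 4,831,505.48 × 0.3819 = HKD 1,845,151.94
HKD 1,845,151.94 ÷ 0.7501 = SEK 2,459,874.61
Profit = SEK 2,459,874.61 − SEK 2,423,000.00

Profit: SEK 36,874.61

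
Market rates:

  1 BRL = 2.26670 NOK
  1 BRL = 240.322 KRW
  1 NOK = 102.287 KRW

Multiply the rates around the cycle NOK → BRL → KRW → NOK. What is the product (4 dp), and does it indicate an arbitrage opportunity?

1.0365 (arbitrage exists)

Around NOK → BRL → KRW → NOK: 1 ÷ 2.26670 × 240.322 ÷ 102.287 = 1.036523
Product > 1; profitable direction is NOK → BRL → KRW → NOK.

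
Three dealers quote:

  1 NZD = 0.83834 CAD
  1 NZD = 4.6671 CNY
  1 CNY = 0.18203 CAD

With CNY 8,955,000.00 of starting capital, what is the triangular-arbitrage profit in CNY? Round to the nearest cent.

Profitable loop is CNY → CAD → NZD → CNY:
CNY 8,955,000.00 × 0.18203 = CAD 1,630,078.65
CAD 1,630,078.65 ÷ 0.83834 = NZD 1,944,412.35
NZD 1,944,412.35 × 4.6671 = CNY 9,074,766.88
Profit = CNY 9,074,766.88 − CNY 8,955,000.00

Profit: CNY 119,766.88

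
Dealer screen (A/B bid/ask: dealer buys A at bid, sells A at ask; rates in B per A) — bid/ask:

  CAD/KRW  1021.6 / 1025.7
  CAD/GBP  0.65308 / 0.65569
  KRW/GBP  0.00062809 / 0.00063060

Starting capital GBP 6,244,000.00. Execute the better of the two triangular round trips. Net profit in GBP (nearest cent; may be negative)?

Best loop GBP → KRW → CAD → GBP:
GBP 6,244,000.00 ÷ 0.00063060 (buy KRW at ask) = KRW 9,901,680,939
KRW 9,901,680,939 ÷ 1025.7 (buy CAD at ask) = CAD 9,653,583.83
CAD 9,653,583.83 × 0.65308 (sell CAD at bid) = GBP 6,304,562.53

Net profit: GBP 60,562.53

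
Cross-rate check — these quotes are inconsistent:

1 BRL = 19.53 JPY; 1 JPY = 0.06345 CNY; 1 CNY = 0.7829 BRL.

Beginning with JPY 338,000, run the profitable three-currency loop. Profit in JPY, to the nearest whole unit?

Profitable loop is JPY → BRL → CNY → JPY:
JPY 338,000 ÷ 19.53 = BRL 17,306.71
BRL 17,306.71 ÷ 0.7829 = CNY 22,105.90
CNY 22,105.90 ÷ 0.06345 = JPY 348,399
Profit = JPY 348,399 − JPY 338,000

Profit: JPY 10,399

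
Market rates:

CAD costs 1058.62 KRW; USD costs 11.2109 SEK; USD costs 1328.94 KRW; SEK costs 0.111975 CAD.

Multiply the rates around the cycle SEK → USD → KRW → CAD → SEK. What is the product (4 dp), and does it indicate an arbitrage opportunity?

1.0000 (no arbitrage)

Around SEK → USD → KRW → CAD → SEK: 1 ÷ 11.2109 × 1328.94 ÷ 1058.62 ÷ 0.111975 = 1.000009
Product ≈ 1 (deviation 0.001%, within rounding noise).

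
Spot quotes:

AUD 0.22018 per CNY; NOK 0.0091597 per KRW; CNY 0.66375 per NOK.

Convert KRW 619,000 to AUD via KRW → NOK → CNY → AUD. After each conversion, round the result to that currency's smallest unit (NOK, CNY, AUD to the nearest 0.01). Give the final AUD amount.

KRW 619,000 × 0.0091597 = NOK 5,669.85
NOK 5,669.85 × 0.66375 = CNY 3,763.36
CNY 3,763.36 × 0.22018 = AUD 828.62

AUD 828.62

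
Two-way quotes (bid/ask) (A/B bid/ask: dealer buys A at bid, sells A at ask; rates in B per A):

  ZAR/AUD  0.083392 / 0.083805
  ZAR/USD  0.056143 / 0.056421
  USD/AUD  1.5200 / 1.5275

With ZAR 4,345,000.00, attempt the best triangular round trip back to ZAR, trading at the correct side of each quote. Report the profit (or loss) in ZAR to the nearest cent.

Best loop ZAR → USD → AUD → ZAR:
ZAR 4,345,000.00 × 0.056143 (sell ZAR at bid) = USD 243,941.33
USD 243,941.33 × 1.5200 (sell USD at bid) = AUD 370,790.83
AUD 370,790.83 ÷ 0.083805 (buy ZAR at ask) = ZAR 4,424,447.58

Net profit: ZAR 79,447.58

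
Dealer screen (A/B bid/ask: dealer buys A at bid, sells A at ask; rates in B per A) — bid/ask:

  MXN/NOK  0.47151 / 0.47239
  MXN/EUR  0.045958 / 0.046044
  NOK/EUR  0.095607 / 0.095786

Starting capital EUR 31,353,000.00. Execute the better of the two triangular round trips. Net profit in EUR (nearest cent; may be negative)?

Best loop EUR → NOK → MXN → EUR:
EUR 31,353,000.00 ÷ 0.095786 (buy NOK at ask) = NOK 327,323,408.43
NOK 327,323,408.43 ÷ 0.47239 (buy MXN at ask) = MXN 692,909,266.56
MXN 692,909,266.56 × 0.045958 (sell MXN at bid) = EUR 31,844,724.07

Net profit: EUR 491,724.07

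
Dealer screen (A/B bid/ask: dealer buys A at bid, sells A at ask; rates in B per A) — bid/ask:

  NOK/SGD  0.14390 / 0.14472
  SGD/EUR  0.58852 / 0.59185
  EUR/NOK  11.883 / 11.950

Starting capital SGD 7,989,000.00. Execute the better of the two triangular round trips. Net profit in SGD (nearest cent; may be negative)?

Best loop SGD → EUR → NOK → SGD:
SGD 7,989,000.00 × 0.58852 (sell SGD at bid) = EUR 4,701,686.28
EUR 4,701,686.28 × 11.883 (sell EUR at bid) = NOK 55,870,138.07
NOK 55,870,138.07 × 0.14390 (sell NOK at bid) = SGD 8,039,712.87

Net profit: SGD 50,712.87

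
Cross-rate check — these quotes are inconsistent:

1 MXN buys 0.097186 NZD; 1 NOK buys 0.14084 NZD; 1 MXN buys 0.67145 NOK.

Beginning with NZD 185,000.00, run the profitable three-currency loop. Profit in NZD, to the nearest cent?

Profitable loop is NZD → NOK → MXN → NZD:
NZD 185,000.00 ÷ 0.14084 = NOK 1,313,547.29
NOK 1,313,547.29 ÷ 0.67145 = MXN 1,956,284.59
MXN 1,956,284.59 × 0.097186 = NZD 190,123.47
Profit = NZD 190,123.47 − NZD 185,000.00

Profit: NZD 5,123.47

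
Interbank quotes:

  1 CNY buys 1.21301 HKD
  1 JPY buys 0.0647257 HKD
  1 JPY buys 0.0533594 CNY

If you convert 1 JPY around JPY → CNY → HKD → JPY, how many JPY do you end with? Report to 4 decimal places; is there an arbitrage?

1.0000 (no arbitrage)

Around JPY → CNY → HKD → JPY: 1 × 0.0533594 × 1.21301 ÷ 0.0647257 = 0.999997
Product ≈ 1 (deviation 0.000%, within rounding noise).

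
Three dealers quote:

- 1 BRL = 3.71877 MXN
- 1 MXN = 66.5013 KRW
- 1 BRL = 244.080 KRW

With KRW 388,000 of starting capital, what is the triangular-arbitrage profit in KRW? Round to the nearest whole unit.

Profitable loop is KRW → BRL → MXN → KRW:
KRW 388,000 ÷ 244.080 = BRL 1,589.64
BRL 1,589.64 × 3.71877 = MXN 5,911.52
MXN 5,911.52 × 66.5013 = KRW 393,123
Profit = KRW 393,123 − KRW 388,000

Profit: KRW 5,123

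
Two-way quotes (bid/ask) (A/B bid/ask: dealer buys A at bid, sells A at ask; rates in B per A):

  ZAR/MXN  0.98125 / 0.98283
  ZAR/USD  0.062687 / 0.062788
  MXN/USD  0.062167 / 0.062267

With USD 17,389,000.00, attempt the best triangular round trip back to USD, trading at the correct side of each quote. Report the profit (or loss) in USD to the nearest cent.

Net profit: USD 423,125.54

Best loop USD → MXN → ZAR → USD:
USD 17,389,000.00 ÷ 0.062267 (buy MXN at ask) = MXN 279,265,100.29
MXN 279,265,100.29 ÷ 0.98283 (buy ZAR at ask) = ZAR 284,143,850.20
ZAR 284,143,850.20 × 0.062687 (sell ZAR at bid) = USD 17,812,125.54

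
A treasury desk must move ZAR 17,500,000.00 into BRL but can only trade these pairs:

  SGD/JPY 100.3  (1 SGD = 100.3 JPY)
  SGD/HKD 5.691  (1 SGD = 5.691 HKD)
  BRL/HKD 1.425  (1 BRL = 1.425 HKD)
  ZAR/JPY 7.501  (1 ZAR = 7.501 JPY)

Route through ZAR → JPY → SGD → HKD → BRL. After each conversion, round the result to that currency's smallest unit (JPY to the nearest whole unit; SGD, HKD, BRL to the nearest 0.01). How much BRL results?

BRL 5,226,729.22

ZAR 17,500,000.00 × 7.501 = JPY 131,267,500
JPY 131,267,500 ÷ 100.3 = SGD 1,308,748.75
SGD 1,308,748.75 × 5.691 = HKD 7,448,089.14
HKD 7,448,089.14 ÷ 1.425 = BRL 5,226,729.22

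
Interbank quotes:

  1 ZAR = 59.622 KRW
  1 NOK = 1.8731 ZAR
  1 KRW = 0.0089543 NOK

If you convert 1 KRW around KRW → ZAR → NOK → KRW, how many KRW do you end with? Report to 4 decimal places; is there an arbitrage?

1.0000 (no arbitrage)

Around KRW → ZAR → NOK → KRW: 1 ÷ 59.622 ÷ 1.8731 ÷ 0.0089543 = 1.000002
Product ≈ 1 (deviation 0.000%, within rounding noise).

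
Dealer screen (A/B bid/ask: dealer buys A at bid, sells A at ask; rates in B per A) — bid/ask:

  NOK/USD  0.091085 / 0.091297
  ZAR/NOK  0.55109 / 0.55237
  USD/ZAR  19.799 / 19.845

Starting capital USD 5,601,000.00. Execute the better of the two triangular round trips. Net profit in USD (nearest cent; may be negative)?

Net result: USD -4,353.47 (no profitable arbitrage after spreads)

Best loop USD → NOK → ZAR → USD:
USD 5,601,000.00 ÷ 0.091297 (buy NOK at ask) = NOK 61,349,222.87
NOK 61,349,222.87 ÷ 0.55237 (buy ZAR at ask) = ZAR 111,065,450.45
ZAR 111,065,450.45 ÷ 19.845 (buy USD at ask) = USD 5,596,646.53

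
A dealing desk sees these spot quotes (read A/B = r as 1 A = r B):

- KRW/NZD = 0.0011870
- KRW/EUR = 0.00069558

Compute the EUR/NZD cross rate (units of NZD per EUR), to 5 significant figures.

1 EUR ÷ 0.00069558 = 1437.65 KRW
1437.65 KRW × 0.0011870 = 1.70649 NZD

EUR/NZD = 1.7065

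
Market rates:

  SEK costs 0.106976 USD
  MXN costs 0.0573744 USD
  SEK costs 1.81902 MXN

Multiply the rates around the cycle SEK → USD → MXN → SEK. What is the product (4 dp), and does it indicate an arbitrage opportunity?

1.0250 (arbitrage exists)

Around SEK → USD → MXN → SEK: 1 × 0.106976 ÷ 0.0573744 ÷ 1.81902 = 1.025016
Product > 1; profitable direction is SEK → USD → MXN → SEK.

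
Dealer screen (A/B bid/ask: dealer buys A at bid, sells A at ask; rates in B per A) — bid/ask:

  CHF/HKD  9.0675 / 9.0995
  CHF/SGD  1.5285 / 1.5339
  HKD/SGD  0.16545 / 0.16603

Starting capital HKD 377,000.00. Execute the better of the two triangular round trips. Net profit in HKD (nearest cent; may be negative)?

Net profit: HKD 4,419.33

Best loop HKD → CHF → SGD → HKD:
HKD 377,000.00 ÷ 9.0995 (buy CHF at ask) = CHF 41,430.85
CHF 41,430.85 × 1.5285 (sell CHF at bid) = SGD 63,327.05
SGD 63,327.05 ÷ 0.16603 (buy HKD at ask) = HKD 381,419.33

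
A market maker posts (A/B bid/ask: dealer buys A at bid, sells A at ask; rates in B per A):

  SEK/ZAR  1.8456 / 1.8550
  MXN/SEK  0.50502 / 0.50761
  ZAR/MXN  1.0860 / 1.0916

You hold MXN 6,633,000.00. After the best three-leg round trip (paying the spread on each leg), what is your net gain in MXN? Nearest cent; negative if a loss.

Best loop MXN → SEK → ZAR → MXN:
MXN 6,633,000.00 × 0.50502 (sell MXN at bid) = SEK 3,349,797.66
SEK 3,349,797.66 × 1.8456 (sell SEK at bid) = ZAR 6,182,386.56
ZAR 6,182,386.56 × 1.0860 (sell ZAR at bid) = MXN 6,714,071.81

Net profit: MXN 81,071.81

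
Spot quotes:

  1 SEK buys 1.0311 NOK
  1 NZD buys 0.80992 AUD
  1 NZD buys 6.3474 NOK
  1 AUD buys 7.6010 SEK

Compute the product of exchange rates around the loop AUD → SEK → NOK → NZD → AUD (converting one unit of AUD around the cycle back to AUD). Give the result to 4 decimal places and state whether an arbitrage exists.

Around AUD → SEK → NOK → NZD → AUD: 1 × 7.6010 × 1.0311 ÷ 6.3474 × 0.80992 = 1.000041
Product ≈ 1 (deviation 0.004%, within rounding noise).

1.0000 (no arbitrage)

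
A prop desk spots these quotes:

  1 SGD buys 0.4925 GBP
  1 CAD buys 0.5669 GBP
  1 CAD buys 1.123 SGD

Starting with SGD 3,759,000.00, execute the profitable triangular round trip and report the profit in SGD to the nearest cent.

Profitable loop is SGD → CAD → GBP → SGD:
SGD 3,759,000.00 ÷ 1.123 = CAD 3,347,284.06
CAD 3,347,284.06 × 0.5669 = GBP 1,897,575.33
GBP 1,897,575.33 ÷ 0.4925 = SGD 3,852,944.84
Profit = SGD 3,852,944.84 − SGD 3,759,000.00

Profit: SGD 93,944.84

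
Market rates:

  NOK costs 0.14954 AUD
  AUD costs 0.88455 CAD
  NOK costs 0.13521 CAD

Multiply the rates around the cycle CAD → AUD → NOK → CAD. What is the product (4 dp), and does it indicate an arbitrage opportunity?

Around CAD → AUD → NOK → CAD: 1 ÷ 0.88455 ÷ 0.14954 × 0.13521 = 1.022184
Product > 1; profitable direction is CAD → AUD → NOK → CAD.

1.0222 (arbitrage exists)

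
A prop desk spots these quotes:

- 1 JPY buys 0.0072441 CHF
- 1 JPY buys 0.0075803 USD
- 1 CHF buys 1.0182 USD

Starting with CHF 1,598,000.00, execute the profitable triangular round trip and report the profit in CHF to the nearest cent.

Profitable loop is CHF → JPY → USD → CHF:
CHF 1,598,000.00 ÷ 0.0072441 = JPY 220,593,310
JPY 220,593,310 × 0.0075803 = USD 1,672,163.47
USD 1,672,163.47 ÷ 1.0182 = CHF 1,642,274.08
Profit = CHF 1,642,274.08 − CHF 1,598,000.00

Profit: CHF 44,274.08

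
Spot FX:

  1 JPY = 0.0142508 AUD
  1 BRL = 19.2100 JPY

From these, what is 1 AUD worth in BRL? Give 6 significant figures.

AUD/BRL = 3.65286

1 AUD ÷ 0.0142508 = 70.1715 JPY
70.1715 JPY ÷ 19.2100 = 3.65286 BRL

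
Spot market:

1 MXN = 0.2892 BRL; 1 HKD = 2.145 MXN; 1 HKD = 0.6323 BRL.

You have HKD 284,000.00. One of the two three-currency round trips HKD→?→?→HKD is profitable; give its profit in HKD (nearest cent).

Profit: HKD 5,478.25

Profitable loop is HKD → BRL → MXN → HKD:
HKD 284,000.00 × 0.6323 = BRL 179,573.20
BRL 179,573.20 ÷ 0.2892 = MXN 620,930.84
MXN 620,930.84 ÷ 2.145 = HKD 289,478.25
Profit = HKD 289,478.25 − HKD 284,000.00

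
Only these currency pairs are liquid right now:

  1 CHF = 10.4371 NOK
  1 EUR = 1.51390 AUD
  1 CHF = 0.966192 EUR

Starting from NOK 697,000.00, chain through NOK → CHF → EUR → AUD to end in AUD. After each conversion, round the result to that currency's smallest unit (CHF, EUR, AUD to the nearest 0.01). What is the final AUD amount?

NOK 697,000.00 ÷ 10.4371 = CHF 66,781.00
CHF 66,781.00 × 0.966192 = EUR 64,523.27
EUR 64,523.27 × 1.51390 = AUD 97,681.78

AUD 97,681.78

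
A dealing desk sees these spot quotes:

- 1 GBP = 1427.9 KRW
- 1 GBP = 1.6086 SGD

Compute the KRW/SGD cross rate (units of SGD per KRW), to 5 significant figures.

KRW/SGD = 0.0011265

1 KRW ÷ 1427.9 = 0.000700329 GBP
0.000700329 GBP × 1.6086 = 0.00112655 SGD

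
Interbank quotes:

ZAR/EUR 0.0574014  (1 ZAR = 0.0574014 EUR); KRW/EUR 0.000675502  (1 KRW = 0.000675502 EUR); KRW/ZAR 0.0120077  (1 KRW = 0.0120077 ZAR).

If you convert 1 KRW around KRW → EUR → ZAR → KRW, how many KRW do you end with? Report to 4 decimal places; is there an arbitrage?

0.9800 (arbitrage exists)

Around KRW → EUR → ZAR → KRW: 1 × 0.000675502 ÷ 0.0574014 ÷ 0.0120077 = 0.980041
Product < 1; profitable direction is KRW → ZAR → EUR → KRW.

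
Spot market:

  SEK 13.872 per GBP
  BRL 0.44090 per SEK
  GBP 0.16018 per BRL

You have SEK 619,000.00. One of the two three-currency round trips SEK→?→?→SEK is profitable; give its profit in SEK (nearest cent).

Profitable loop is SEK → GBP → BRL → SEK:
SEK 619,000.00 ÷ 13.872 = GBP 44,622.26
GBP 44,622.26 ÷ 0.16018 = BRL 278,575.73
BRL 278,575.73 ÷ 0.44090 = SEK 631,834.27
Profit = SEK 631,834.27 − SEK 619,000.00

Profit: SEK 12,834.27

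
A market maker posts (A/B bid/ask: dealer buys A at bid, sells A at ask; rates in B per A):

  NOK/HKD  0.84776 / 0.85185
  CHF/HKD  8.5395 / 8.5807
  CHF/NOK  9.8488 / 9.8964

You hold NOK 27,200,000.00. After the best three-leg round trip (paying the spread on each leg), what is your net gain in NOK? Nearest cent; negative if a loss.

Net profit: NOK 352,497.94

Best loop NOK → CHF → HKD → NOK:
NOK 27,200,000.00 ÷ 9.8964 (buy CHF at ask) = CHF 2,748,474.19
CHF 2,748,474.19 × 8.5395 (sell CHF at bid) = HKD 23,470,595.37
HKD 23,470,595.37 ÷ 0.85185 (buy NOK at ask) = NOK 27,552,497.94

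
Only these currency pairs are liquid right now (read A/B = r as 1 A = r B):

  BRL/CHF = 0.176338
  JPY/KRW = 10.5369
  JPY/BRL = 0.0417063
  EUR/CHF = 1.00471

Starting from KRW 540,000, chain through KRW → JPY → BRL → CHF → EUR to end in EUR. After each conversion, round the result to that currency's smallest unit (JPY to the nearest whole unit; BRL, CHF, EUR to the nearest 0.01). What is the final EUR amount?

KRW 540,000 ÷ 10.5369 = JPY 51,248
JPY 51,248 × 0.0417063 = BRL 2,137.36
BRL 2,137.36 × 0.176338 = CHF 376.90
CHF 376.90 ÷ 1.00471 = EUR 375.13

EUR 375.13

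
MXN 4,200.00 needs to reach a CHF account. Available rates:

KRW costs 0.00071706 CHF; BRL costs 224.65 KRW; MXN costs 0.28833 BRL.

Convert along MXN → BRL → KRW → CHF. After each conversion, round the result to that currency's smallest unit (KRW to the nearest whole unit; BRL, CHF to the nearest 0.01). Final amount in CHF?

CHF 195.08

MXN 4,200.00 × 0.28833 = BRL 1,210.99
BRL 1,210.99 × 224.65 = KRW 272,049
KRW 272,049 × 0.00071706 = CHF 195.08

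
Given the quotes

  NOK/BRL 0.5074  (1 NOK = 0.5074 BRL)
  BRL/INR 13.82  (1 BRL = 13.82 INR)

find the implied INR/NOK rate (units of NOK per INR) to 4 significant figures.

INR/NOK = 0.1426

1 INR ÷ 13.82 = 0.0723589 BRL
0.0723589 BRL ÷ 0.5074 = 0.142607 NOK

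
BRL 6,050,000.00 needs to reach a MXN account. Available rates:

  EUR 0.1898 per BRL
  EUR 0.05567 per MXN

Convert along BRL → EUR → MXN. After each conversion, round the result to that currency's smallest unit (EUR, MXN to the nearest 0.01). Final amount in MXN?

MXN 20,626,728.94

BRL 6,050,000.00 × 0.1898 = EUR 1,148,290.00
EUR 1,148,290.00 ÷ 0.05567 = MXN 20,626,728.94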